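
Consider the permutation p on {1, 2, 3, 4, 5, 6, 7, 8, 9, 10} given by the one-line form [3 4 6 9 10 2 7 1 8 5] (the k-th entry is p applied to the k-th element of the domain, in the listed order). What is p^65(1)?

Tracing 1 → 3 → … returns to 1 after 7 steps, so 1 lies in a 7-cycle (1, 3, 6, 2, 4, 9, 8).
Powers repeat with period 7 on this cycle, and 65 mod 7 = 2, so p^65(1) = p^2(1).
Advancing 2 steps from 1: 1 → 3 → 6.

6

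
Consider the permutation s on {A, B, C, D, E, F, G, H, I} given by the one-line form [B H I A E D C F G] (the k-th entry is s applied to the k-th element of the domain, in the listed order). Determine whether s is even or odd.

In disjoint-cycle form the cycle lengths are 5, 3, 1.
A cycle of length ℓ contributes ℓ−1 transpositions, so s is a product of 4 + 2 = 6 transpositions — even.

even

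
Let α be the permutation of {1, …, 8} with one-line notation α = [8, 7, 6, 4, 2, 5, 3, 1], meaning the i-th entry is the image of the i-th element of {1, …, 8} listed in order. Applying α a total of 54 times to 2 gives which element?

Tracing 2 → 7 → … returns to 2 after 5 steps, so 2 lies in a 5-cycle (2 7 3 6 5).
Since the cycle has length 5, α^54 acts on it the same as α^4 (54 mod 5 = 4).
Advancing 4 steps from 2: 2 → 7 → 3 → 6 → 5.

5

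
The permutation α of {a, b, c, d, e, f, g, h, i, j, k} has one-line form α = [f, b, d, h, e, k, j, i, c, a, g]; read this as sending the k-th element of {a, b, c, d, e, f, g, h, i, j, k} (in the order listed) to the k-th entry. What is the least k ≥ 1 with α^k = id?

20

Writing α as disjoint cycles, the cycle lengths are 5, 4, 1, 1.
The order of α is the least common multiple of its cycle lengths: lcm(5, 4) = 20.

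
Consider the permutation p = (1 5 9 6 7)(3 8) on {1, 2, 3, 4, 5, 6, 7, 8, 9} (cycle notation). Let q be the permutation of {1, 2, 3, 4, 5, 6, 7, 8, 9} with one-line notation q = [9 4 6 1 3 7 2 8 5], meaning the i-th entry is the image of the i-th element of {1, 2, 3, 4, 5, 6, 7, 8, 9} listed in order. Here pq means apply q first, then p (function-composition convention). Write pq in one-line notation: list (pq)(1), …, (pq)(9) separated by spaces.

(pq)(x) = p(q(x)). Computing each image: p(q(1)) = p(9) = 6, p(q(2)) = p(4) = 4, p(q(3)) = p(6) = 7, p(q(4)) = p(1) = 5, p(q(5)) = p(3) = 8, p(q(6)) = p(7) = 1, p(q(7)) = p(2) = 2, p(q(8)) = p(8) = 3, p(q(9)) = p(5) = 9.
Hence pq = [6 4 7 5 8 1 2 3 9].

6 4 7 5 8 1 2 3 9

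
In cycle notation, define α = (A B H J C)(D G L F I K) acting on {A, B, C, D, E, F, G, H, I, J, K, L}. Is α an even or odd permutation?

odd

The cycle lengths are 6, 5, 1.
A cycle of length ℓ contributes ℓ−1 transpositions, so α is a product of 5 + 4 = 9 transpositions — odd.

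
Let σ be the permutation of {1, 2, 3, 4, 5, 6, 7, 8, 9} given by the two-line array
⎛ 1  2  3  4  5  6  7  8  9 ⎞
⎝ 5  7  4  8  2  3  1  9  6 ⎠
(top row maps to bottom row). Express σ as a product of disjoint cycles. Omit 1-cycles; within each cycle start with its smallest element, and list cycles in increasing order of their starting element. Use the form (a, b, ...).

From 1: 1 → 5 → 2 → 7 → 1, closing the cycle (1, 5, 2, 7).
Continuing from each remaining unvisited element yields (1, 5, 2, 7)(3, 4, 8, 9, 6).

(1, 5, 2, 7)(3, 4, 8, 9, 6)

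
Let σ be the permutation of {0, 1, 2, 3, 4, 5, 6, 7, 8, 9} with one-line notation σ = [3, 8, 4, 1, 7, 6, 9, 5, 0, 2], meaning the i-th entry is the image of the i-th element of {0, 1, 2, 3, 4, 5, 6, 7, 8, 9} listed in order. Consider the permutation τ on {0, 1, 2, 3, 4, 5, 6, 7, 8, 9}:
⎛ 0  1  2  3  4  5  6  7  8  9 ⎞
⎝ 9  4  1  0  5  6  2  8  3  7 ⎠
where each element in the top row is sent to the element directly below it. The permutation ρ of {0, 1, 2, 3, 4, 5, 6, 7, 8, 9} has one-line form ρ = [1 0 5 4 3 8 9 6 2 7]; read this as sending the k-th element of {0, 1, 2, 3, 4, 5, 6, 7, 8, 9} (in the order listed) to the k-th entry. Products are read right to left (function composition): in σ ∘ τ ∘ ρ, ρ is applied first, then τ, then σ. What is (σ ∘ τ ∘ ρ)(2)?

Chase 2: ρ(2) = 5; τ(5) = 6; σ(6) = 9. Hence (σ ∘ τ ∘ ρ)(2) = 9.

9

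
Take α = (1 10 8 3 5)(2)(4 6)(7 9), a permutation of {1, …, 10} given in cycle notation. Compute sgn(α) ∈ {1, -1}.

The cycle lengths are 5, 2, 2, 1.
A cycle is odd iff its length is even; α has 2 even-length cycles, so sgn(α) = (−1)^2 and α is even.

1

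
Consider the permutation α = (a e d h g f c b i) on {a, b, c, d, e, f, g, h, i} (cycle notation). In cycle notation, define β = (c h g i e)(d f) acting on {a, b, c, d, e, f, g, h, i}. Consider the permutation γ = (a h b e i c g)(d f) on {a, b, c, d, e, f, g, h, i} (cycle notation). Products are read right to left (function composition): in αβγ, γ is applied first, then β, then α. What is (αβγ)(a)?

Chase a: γ(a) = h; β(h) = g; α(g) = f. Hence (αβγ)(a) = f.

f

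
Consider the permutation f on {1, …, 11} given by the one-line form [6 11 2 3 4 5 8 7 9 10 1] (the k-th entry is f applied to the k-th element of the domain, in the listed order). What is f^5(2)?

Tracing 2 → 11 → … returns to 2 after 7 steps, so 2 lies in a 7-cycle (1 6 5 4 3 2 11).
Stepping 5 places around the cycle: 2 → 11 → 1 → 6 → 5 → 4.

4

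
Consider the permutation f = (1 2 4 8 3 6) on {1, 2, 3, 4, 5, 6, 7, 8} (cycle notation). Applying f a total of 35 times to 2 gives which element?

1

2 lies in the 6-cycle (1 2 4 8 3 6).
Since the cycle has length 6, f^35 acts on it the same as f^5 (35 mod 6 = 5).
Advancing 5 steps from 2: 2 → 4 → 8 → 3 → 6 → 1.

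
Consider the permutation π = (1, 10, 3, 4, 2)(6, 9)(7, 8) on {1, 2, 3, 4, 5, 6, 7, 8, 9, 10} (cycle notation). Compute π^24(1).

2

1 lies in the 5-cycle (1, 10, 3, 4, 2).
On a 5-cycle, π^5 is the identity, so π^24 = π^4 there (24 ≡ 4 mod 5).
Advancing 4 steps from 1: 1 → 10 → 3 → 4 → 2.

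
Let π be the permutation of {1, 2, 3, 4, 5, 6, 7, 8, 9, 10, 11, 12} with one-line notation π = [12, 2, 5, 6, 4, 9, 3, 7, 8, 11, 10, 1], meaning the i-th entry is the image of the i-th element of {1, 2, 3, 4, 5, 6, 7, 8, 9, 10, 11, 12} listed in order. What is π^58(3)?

Tracing 3 → 5 → … returns to 3 after 7 steps, so 3 lies in a 7-cycle (3 5 4 6 9 8 7).
Since the cycle has length 7, π^58 acts on it the same as π^2 (58 mod 7 = 2).
Advancing 2 steps from 3: 3 → 5 → 4.

4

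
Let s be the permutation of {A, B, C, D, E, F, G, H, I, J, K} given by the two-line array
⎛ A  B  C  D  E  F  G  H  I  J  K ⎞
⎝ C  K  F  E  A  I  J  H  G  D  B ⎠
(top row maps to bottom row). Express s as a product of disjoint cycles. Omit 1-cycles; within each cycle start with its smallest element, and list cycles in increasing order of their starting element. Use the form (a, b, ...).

From A: A → C → F → I → G → J → D → E → A, closing the cycle (A, C, F, I, G, J, D, E).
Repeating from the next unused element and collecting all non-trivial cycles gives (A, C, F, I, G, J, D, E)(B, K).

(A, C, F, I, G, J, D, E)(B, K)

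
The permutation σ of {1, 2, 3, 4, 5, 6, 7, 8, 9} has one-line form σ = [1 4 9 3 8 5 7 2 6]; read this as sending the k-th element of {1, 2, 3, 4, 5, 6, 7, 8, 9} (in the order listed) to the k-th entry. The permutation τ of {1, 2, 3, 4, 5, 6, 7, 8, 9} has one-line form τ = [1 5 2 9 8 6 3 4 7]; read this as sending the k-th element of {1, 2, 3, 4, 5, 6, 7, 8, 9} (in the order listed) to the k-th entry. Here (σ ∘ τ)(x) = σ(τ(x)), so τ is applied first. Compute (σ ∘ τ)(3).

τ(3) = 2, then σ(2) = 4; composing gives (σ ∘ τ)(3) = 4.

4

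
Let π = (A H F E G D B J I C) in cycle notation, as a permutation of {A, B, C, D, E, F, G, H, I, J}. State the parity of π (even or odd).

odd

The cycle lengths are 10.
A cycle of length ℓ contributes ℓ−1 transpositions, so π is a product of 9 transpositions — odd.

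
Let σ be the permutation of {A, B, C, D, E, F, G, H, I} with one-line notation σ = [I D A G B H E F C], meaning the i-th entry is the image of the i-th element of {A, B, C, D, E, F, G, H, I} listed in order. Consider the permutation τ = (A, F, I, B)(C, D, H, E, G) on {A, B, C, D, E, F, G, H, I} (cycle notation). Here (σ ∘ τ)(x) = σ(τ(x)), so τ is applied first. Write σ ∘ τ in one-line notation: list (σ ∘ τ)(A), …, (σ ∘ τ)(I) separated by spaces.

Chase each element through τ then σ: A → F → H; B → A → I; C → D → G; D → H → F; E → G → E; F → I → C; G → C → A; H → E → B; I → B → D.
Collecting the images, σ ∘ τ = [H I G F E C A B D].

H I G F E C A B D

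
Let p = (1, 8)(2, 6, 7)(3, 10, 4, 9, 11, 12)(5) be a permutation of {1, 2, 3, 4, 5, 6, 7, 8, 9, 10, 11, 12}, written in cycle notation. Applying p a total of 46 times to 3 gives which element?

3 lies in the 6-cycle (3, 10, 4, 9, 11, 12).
On a 6-cycle, p^6 is the identity, so p^46 = p^4 there (46 ≡ 4 mod 6).
Advancing 4 steps from 3: 3 → 10 → 4 → 9 → 11.

11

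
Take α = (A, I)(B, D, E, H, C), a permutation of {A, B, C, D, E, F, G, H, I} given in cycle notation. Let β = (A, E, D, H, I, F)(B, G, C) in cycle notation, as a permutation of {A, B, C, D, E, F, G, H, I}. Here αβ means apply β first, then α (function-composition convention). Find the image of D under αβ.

C

First apply β: β(D) = H, then α(H) = C. Thus (αβ)(D) = C.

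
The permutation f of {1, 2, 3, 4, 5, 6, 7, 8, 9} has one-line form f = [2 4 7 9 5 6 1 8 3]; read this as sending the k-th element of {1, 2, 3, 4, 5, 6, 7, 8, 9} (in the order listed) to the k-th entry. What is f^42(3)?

3

Tracing 3 → 7 → … returns to 3 after 6 steps, so 3 lies in a 6-cycle (1, 2, 4, 9, 3, 7).
Powers repeat with period 6 on this cycle, and 42 mod 6 = 0, so f^42(3) = f^0(3).
So f^42(3) = 3.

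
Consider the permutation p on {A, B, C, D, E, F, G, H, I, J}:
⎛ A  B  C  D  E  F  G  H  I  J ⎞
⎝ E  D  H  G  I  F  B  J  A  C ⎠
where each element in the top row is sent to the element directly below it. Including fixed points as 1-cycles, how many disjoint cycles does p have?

4

The cycle decomposition is (A E I)(B D G)(C H J)(F), which has 4 cycles (counting 1-cycles).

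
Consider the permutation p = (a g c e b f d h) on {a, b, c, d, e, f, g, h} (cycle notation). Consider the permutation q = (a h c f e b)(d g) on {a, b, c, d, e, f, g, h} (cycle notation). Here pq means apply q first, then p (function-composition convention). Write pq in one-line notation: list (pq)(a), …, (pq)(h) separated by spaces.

For each element, apply q then p: a → h → a; b → a → g; c → f → d; d → g → c; e → b → f; f → e → b; g → d → h; h → c → e.
Collecting the images, pq = [a g d c f b h e].

a g d c f b h e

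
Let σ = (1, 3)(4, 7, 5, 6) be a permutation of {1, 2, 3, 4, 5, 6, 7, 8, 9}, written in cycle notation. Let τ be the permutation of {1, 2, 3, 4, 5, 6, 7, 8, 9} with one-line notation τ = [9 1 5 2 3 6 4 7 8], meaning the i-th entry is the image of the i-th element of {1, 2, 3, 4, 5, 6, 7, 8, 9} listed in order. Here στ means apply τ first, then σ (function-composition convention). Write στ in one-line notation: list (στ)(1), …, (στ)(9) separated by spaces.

9 3 6 2 1 4 7 5 8

(στ)(x) = σ(τ(x)). Computing each image: σ(τ(1)) = σ(9) = 9, σ(τ(2)) = σ(1) = 3, σ(τ(3)) = σ(5) = 6, σ(τ(4)) = σ(2) = 2, σ(τ(5)) = σ(3) = 1, σ(τ(6)) = σ(6) = 4, σ(τ(7)) = σ(4) = 7, σ(τ(8)) = σ(7) = 5, σ(τ(9)) = σ(8) = 8.
Hence στ = [9 3 6 2 1 4 7 5 8].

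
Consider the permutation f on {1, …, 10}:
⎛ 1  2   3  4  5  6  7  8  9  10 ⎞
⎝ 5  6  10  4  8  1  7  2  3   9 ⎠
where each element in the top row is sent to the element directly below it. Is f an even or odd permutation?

In disjoint-cycle form the cycle lengths are 5, 3, 1, 1.
A cycle is odd iff its length is even; f has 0 even-length cycles, so sgn(f) = (−1)^0 and f is even.

even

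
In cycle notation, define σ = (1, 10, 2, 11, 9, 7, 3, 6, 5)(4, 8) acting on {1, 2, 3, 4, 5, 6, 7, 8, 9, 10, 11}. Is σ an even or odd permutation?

The cycle lengths are 9, 2.
A cycle is odd iff its length is even; σ has 1 even-length cycle, so sgn(σ) = (−1)^1 and σ is odd.

odd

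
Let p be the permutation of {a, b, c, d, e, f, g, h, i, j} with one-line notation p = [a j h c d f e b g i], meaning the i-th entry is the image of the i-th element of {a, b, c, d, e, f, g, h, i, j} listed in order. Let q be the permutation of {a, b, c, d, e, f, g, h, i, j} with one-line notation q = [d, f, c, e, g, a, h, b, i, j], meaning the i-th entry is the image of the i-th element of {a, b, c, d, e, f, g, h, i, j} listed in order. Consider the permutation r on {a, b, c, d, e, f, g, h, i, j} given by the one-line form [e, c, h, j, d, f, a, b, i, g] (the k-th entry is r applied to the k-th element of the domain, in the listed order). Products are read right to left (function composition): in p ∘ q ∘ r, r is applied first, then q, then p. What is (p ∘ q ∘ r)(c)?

j

(p ∘ q ∘ r)(c) = p(q(r(c))). r(c) = h, then q(h) = b, then p(b) = j, so the result is j.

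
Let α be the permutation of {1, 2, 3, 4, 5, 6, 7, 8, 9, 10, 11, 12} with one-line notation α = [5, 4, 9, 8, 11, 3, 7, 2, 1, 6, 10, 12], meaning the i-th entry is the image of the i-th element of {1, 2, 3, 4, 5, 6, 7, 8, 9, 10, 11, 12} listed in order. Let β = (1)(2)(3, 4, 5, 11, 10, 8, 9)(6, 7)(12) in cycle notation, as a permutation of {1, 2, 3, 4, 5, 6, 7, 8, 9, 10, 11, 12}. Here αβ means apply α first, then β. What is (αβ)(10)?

7

(αβ)(10) = β(α(10)). α(10) = 6, then β(6) = 7. So (αβ)(10) = 7.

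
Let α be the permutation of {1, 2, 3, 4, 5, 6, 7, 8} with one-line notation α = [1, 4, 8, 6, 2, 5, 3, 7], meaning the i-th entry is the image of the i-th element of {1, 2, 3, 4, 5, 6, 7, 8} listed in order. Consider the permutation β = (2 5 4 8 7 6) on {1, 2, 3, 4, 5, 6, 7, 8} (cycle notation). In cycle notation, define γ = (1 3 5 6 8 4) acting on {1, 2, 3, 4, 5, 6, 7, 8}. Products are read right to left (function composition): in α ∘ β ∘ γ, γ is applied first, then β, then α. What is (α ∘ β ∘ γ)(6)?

3

(α ∘ β ∘ γ)(6) = α(β(γ(6))). γ(6) = 8, then β(8) = 7, then α(7) = 3, so the result is 3.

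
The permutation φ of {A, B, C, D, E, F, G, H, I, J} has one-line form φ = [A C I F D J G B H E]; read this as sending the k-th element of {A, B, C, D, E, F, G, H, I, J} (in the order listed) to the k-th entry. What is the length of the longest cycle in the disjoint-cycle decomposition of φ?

4

Decomposing into disjoint cycles gives (B C I H)(D F J E); the longest has length 4.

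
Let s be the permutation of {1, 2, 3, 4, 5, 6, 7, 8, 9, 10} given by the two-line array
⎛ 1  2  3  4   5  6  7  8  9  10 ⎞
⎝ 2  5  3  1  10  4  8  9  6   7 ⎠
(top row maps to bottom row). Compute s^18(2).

2

Tracing 2 → 5 → … returns to 2 after 9 steps, so 2 lies in a 9-cycle (1, 2, 5, 10, 7, 8, 9, 6, 4).
On a 9-cycle, s^9 is the identity, so s^18 = s^0 there (18 ≡ 0 mod 9).
So s^18(2) = 2.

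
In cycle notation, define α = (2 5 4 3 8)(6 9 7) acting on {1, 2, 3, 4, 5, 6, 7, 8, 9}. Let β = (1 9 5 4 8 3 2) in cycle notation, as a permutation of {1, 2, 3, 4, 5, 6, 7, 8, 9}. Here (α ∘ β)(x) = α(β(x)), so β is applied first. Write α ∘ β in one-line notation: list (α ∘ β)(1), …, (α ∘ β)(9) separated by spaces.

(α ∘ β)(x) = α(β(x)). Computing each image: α(β(1)) = α(9) = 7, α(β(2)) = α(1) = 1, α(β(3)) = α(2) = 5, α(β(4)) = α(8) = 2, α(β(5)) = α(4) = 3, α(β(6)) = α(6) = 9, α(β(7)) = α(7) = 6, α(β(8)) = α(3) = 8, α(β(9)) = α(5) = 4.
Hence α ∘ β = [7 1 5 2 3 9 6 8 4].

7 1 5 2 3 9 6 8 4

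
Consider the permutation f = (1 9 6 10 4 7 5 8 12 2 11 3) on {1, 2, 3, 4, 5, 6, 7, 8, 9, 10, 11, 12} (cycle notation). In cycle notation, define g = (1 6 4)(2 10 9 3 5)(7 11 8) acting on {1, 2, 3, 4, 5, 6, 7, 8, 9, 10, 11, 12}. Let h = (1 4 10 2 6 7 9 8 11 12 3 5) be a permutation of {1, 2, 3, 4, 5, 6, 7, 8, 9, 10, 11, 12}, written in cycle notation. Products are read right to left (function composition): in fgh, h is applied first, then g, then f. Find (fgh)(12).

(fgh)(12) = f(g(h(12))). h(12) = 3, then g(3) = 5, then f(5) = 8, so the result is 8.

8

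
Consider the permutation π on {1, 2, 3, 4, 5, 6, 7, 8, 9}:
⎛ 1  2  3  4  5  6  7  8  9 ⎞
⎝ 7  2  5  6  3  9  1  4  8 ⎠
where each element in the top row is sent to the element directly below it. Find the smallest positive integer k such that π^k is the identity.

Writing π as disjoint cycles, the cycle lengths are 4, 2, 2, 1.
Since disjoint cycles commute, ord(π) = lcm(4, 2, 2) = 4.

4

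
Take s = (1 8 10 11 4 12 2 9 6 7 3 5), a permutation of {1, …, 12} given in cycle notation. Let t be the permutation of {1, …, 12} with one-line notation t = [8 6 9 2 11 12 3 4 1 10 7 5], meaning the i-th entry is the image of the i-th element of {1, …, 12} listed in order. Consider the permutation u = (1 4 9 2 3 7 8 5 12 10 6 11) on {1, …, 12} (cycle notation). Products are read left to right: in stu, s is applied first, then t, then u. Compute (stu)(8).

Chase 8: s(8) = 10; t(10) = 10; u(10) = 6. Hence (stu)(8) = 6.

6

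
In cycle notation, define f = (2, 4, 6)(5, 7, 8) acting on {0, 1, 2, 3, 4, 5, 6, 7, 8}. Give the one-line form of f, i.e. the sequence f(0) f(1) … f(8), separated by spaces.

Image by image: 0↦0, 1↦1, 2↦4, 3↦3, 4↦6, 5↦7, 6↦2, 7↦8, 8↦5.
Listing these in domain order gives 0 1 4 3 6 7 2 8 5.

0 1 4 3 6 7 2 8 5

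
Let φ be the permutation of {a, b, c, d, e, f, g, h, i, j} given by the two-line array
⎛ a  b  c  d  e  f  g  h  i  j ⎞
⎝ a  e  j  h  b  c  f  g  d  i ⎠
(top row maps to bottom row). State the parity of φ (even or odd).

odd

In disjoint-cycle form the cycle lengths are 7, 2, 1.
A cycle of length ℓ contributes ℓ−1 transpositions, so φ is a product of 6 + 1 = 7 transpositions — odd.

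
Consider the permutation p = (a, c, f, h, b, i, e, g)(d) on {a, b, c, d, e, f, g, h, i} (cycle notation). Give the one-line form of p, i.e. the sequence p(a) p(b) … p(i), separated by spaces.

c i f d g h a b e

Image by image: a→c, b→i, c→f, d→d, e→g, f→h, g→a, h→b, i→e.
So the one-line form is c i f d g h a b e.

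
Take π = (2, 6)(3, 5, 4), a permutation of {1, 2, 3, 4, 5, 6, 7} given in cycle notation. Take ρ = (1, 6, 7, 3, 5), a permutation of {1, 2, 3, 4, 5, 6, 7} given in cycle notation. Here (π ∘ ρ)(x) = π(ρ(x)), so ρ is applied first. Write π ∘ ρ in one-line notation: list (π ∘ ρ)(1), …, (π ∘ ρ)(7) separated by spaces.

2 6 4 3 1 7 5

(π ∘ ρ)(x) = π(ρ(x)). Computing each image: π(ρ(1)) = π(6) = 2, π(ρ(2)) = π(2) = 6, π(ρ(3)) = π(5) = 4, π(ρ(4)) = π(4) = 3, π(ρ(5)) = π(1) = 1, π(ρ(6)) = π(7) = 7, π(ρ(7)) = π(3) = 5.
Hence π ∘ ρ = [2 6 4 3 1 7 5].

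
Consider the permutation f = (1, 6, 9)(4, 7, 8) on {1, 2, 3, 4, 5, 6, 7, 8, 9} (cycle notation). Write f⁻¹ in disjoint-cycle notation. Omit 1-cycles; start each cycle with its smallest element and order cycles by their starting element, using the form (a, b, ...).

If f sends a → b within a cycle, f⁻¹ sends b → a; equivalently, reverse each cycle.
After reversing and putting each cycle's least element first, f⁻¹ = (1, 9, 6)(4, 8, 7).

(1, 9, 6)(4, 8, 7)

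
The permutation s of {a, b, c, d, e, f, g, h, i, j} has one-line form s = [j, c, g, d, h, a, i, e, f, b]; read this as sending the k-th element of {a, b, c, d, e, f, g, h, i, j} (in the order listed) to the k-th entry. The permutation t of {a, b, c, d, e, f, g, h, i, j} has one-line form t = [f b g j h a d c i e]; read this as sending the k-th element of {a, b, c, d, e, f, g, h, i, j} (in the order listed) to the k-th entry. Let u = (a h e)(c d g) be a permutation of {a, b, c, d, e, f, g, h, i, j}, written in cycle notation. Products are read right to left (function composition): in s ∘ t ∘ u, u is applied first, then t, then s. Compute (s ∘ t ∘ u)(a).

Apply the permutations in order: u(a) = h, then t(h) = c, then s(c) = g. So (s ∘ t ∘ u)(a) = g.

g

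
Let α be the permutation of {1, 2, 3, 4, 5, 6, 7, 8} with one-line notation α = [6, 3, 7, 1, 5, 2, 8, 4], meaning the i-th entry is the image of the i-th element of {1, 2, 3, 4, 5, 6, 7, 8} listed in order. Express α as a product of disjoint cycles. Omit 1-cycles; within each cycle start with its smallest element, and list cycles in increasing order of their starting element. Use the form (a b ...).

From 1: 1 → 6 → 2 → 3 → 7 → 8 → 4 → 1, closing the cycle (1 6 2 3 7 8 4).
Repeating from the next unused element and collecting all non-trivial cycles gives (1 6 2 3 7 8 4).

(1 6 2 3 7 8 4)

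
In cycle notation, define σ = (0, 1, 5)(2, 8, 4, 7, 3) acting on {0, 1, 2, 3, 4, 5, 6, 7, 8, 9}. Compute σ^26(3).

2

3 lies in the 5-cycle (2, 8, 4, 7, 3).
Powers repeat with period 5 on this cycle, and 26 mod 5 = 1, so σ^26(3) = σ^1(3).
Stepping 1 place around the cycle: 3 → 2.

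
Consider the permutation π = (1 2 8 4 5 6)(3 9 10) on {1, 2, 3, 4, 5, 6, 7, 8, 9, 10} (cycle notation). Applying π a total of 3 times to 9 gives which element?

9 lies in the 3-cycle (3 9 10).
Powers repeat with period 3 on this cycle, and 3 mod 3 = 0, so π^3(9) = π^0(9).
So π^3(9) = 9.

9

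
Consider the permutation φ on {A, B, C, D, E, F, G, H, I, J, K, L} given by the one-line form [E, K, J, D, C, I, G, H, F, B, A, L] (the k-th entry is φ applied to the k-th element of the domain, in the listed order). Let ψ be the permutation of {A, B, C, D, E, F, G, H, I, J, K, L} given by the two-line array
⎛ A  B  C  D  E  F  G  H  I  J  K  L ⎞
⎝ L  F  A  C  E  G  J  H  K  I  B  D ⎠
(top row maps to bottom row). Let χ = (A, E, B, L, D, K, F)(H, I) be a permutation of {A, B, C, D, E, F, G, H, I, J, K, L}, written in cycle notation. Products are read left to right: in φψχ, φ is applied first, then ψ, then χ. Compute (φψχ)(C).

H

(φψχ)(C) = χ(ψ(φ(C))). φ(C) = J, then ψ(J) = I, then χ(I) = H, so the result is H.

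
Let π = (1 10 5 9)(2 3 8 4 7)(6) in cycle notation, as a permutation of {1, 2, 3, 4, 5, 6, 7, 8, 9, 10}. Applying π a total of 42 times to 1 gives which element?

1 lies in the 4-cycle (1 10 5 9).
Since the cycle has length 4, π^42 acts on it the same as π^2 (42 mod 4 = 2).
Stepping 2 places around the cycle: 1 → 10 → 5.

5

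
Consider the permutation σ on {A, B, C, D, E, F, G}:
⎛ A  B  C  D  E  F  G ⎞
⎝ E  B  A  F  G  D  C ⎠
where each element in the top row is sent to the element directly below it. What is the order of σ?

4

Decomposing into disjoint cycles gives cycle lengths 4, 2, 1.
The order of σ is the least common multiple of its cycle lengths: lcm(4, 2) = 4.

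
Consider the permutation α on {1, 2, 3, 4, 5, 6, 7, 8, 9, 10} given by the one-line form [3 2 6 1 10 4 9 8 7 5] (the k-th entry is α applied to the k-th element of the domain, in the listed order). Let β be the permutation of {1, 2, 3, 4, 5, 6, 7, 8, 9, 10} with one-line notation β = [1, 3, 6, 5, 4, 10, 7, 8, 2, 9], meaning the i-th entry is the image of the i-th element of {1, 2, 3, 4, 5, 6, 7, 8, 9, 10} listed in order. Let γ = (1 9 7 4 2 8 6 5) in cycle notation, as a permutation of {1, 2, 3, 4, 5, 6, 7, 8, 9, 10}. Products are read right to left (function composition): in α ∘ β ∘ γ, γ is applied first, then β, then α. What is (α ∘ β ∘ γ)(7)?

Apply the permutations in order: γ(7) = 4, then β(4) = 5, then α(5) = 10. So (α ∘ β ∘ γ)(7) = 10.

10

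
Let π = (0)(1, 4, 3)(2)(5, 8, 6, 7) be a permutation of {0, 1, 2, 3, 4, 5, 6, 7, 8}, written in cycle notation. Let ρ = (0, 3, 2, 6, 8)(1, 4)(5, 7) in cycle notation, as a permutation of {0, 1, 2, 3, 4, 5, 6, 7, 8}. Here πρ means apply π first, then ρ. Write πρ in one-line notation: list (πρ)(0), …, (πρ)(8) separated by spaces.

3 1 6 4 2 0 5 7 8

(πρ)(x) = ρ(π(x)). Computing each image: ρ(π(0)) = ρ(0) = 3, ρ(π(1)) = ρ(4) = 1, ρ(π(2)) = ρ(2) = 6, ρ(π(3)) = ρ(1) = 4, ρ(π(4)) = ρ(3) = 2, ρ(π(5)) = ρ(8) = 0, ρ(π(6)) = ρ(7) = 5, ρ(π(7)) = ρ(5) = 7, ρ(π(8)) = ρ(6) = 8.
Hence πρ = [3 1 6 4 2 0 5 7 8].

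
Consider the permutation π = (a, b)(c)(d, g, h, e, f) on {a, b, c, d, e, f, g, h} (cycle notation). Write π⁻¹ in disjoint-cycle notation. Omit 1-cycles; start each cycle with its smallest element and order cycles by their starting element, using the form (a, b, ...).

The inverse reverses each cycle.
Reversing each cycle of π and rotating so the smallest element leads gives (a, b)(d, f, e, h, g).

(a, b)(d, f, e, h, g)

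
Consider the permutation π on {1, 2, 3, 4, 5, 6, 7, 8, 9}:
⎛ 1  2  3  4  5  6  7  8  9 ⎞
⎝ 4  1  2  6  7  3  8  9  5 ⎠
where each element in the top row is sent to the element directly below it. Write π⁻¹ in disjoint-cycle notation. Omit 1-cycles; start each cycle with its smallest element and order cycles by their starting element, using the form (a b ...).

(1 2 3 6 4)(5 9 8 7)

First write π in disjoint cycles: (1 4 6 3 2)(5 7 8 9).
Reversing each cycle (and rotating so the smallest element leads) gives π⁻¹ = (1 2 3 6 4)(5 9 8 7).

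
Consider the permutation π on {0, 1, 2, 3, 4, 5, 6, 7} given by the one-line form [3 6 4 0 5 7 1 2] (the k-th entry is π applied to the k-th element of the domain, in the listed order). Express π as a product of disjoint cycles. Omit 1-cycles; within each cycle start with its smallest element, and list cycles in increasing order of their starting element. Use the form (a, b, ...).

Iterating π from 0 gives 0 → 3 → 0; that is the 2-cycle (0, 3).
Repeating from the next unused element and collecting all non-trivial cycles gives (0, 3)(1, 6)(2, 4, 5, 7).

(0, 3)(1, 6)(2, 4, 5, 7)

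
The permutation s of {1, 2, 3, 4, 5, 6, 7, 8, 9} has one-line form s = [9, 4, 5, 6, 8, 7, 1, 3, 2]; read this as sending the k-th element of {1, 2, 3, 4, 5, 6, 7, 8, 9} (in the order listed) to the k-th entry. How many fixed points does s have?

No element satisfies s(x) = x, so there are 0 fixed points.

0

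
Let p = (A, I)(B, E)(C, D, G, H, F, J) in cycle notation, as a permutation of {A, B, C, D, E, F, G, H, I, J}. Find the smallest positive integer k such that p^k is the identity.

The cycle type of p is (6, 2, 2).
The order is lcm(6, 2, 2) = 6.

6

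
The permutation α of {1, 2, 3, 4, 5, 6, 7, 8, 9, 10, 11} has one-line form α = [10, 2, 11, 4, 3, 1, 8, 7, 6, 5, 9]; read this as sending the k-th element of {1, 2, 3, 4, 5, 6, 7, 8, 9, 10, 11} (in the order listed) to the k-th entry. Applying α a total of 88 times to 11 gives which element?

Tracing 11 → 9 → … returns to 11 after 7 steps, so 11 lies in a 7-cycle (1, 10, 5, 3, 11, 9, 6).
Since the cycle has length 7, α^88 acts on it the same as α^4 (88 mod 7 = 4).
Stepping 4 places around the cycle: 11 → 9 → 6 → 1 → 10.

10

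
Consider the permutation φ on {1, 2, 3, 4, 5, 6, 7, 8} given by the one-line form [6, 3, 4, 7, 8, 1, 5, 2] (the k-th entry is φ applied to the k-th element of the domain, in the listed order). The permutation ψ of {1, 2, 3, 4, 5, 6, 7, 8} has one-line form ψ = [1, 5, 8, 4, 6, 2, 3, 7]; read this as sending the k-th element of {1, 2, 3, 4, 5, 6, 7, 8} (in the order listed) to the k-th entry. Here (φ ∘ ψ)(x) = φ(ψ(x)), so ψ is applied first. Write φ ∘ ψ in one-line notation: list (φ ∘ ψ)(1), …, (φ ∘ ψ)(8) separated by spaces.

6 8 2 7 1 3 4 5

Chase each element through ψ then φ: 1 → 1 → 6; 2 → 5 → 8; 3 → 8 → 2; 4 → 4 → 7; 5 → 6 → 1; 6 → 2 → 3; 7 → 3 → 4; 8 → 7 → 5.
Collecting the images, φ ∘ ψ = [6 8 2 7 1 3 4 5].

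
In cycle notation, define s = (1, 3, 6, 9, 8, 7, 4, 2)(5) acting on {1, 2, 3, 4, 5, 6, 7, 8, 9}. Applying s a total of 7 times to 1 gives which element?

2

1 lies in the 8-cycle (1, 3, 6, 9, 8, 7, 4, 2).
Advancing 7 steps from 1: 1 → 3 → 6 → 9 → 8 → 7 → 4 → 2.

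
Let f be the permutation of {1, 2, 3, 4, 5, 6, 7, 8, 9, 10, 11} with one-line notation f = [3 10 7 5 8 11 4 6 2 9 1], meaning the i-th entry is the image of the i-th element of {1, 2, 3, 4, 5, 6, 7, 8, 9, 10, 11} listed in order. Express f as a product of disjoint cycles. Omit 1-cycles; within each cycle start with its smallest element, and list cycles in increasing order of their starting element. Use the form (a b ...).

Iterating f from 1 gives 1 → 3 → 7 → 4 → 5 → 8 → 6 → 11 → 1; that is the 8-cycle (1 3 7 4 5 8 6 11).
Repeating from the next unused element and collecting all non-trivial cycles gives (1 3 7 4 5 8 6 11)(2 10 9).

(1 3 7 4 5 8 6 11)(2 10 9)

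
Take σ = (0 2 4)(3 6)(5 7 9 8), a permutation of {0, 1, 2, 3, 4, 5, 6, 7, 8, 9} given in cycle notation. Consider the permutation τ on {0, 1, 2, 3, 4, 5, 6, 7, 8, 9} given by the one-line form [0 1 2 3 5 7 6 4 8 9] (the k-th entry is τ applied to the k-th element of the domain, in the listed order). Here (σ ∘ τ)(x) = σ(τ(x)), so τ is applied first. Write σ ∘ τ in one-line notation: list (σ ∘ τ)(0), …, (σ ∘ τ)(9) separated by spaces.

For each element, apply τ then σ: 0 → 0 → 2; 1 → 1 → 1; 2 → 2 → 4; 3 → 3 → 6; 4 → 5 → 7; 5 → 7 → 9; 6 → 6 → 3; 7 → 4 → 0; 8 → 8 → 5; 9 → 9 → 8.
Collecting the images, σ ∘ τ = [2 1 4 6 7 9 3 0 5 8].

2 1 4 6 7 9 3 0 5 8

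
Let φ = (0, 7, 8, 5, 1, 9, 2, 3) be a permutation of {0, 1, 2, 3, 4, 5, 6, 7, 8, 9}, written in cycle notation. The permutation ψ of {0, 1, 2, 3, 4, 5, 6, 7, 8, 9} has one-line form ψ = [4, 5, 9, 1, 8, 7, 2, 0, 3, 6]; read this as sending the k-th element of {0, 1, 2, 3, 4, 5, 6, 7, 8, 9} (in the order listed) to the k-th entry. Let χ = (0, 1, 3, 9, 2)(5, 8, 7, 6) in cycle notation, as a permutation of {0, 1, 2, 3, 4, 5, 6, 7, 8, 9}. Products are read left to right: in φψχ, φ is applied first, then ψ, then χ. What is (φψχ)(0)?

1

Chase 0: φ(0) = 7; ψ(7) = 0; χ(0) = 1. Hence (φψχ)(0) = 1.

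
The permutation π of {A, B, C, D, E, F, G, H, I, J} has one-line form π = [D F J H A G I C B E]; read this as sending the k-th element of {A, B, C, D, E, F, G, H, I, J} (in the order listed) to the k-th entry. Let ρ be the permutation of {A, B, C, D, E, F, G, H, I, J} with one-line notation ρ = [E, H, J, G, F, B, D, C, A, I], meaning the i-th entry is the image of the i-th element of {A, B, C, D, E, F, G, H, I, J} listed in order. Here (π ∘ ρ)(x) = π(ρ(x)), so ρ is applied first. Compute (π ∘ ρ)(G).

H

(π ∘ ρ)(G) = π(ρ(G)). ρ(G) = D, then π(D) = H. So (π ∘ ρ)(G) = H.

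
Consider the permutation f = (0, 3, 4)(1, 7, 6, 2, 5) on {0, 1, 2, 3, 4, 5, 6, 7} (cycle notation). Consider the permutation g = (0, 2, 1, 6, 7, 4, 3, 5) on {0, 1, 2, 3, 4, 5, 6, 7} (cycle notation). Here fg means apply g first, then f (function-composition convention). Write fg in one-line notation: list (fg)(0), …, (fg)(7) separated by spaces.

(fg)(x) = f(g(x)). Computing each image: f(g(0)) = f(2) = 5, f(g(1)) = f(6) = 2, f(g(2)) = f(1) = 7, f(g(3)) = f(5) = 1, f(g(4)) = f(3) = 4, f(g(5)) = f(0) = 3, f(g(6)) = f(7) = 6, f(g(7)) = f(4) = 0.
Hence fg = [5 2 7 1 4 3 6 0].

5 2 7 1 4 3 6 0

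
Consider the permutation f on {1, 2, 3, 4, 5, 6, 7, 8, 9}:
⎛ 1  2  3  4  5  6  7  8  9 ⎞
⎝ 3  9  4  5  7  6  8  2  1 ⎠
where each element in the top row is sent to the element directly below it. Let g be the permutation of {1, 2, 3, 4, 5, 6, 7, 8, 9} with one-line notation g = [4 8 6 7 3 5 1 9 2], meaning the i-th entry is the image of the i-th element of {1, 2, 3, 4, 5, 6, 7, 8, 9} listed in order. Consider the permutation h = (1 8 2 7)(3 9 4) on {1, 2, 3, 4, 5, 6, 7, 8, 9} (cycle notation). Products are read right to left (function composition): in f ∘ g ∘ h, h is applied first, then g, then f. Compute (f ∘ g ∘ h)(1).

(f ∘ g ∘ h)(1) = f(g(h(1))). h(1) = 8, then g(8) = 9, then f(9) = 1, so the result is 1.

1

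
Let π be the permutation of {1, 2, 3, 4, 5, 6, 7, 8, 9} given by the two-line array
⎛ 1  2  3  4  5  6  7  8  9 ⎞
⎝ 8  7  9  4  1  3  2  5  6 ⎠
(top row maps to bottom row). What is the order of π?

6

Decomposing into disjoint cycles gives cycle lengths 3, 3, 2, 1.
Since disjoint cycles commute, ord(π) = lcm(3, 3, 2) = 6.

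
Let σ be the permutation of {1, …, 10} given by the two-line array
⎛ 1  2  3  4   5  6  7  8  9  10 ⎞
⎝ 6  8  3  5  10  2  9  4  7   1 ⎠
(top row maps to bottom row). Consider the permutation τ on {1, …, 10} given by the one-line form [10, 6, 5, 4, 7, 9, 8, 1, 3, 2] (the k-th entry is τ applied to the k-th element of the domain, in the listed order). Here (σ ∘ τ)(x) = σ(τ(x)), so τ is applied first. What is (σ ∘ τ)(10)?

First apply τ: τ(10) = 2, then σ(2) = 8. Thus (σ ∘ τ)(10) = 8.

8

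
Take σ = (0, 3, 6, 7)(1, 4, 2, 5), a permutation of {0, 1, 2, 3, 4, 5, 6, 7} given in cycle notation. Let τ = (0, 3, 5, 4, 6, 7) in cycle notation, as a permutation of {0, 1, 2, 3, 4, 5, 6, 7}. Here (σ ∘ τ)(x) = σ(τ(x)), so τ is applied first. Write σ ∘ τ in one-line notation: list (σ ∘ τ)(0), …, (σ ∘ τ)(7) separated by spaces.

(σ ∘ τ)(x) = σ(τ(x)). Computing each image: σ(τ(0)) = σ(3) = 6, σ(τ(1)) = σ(1) = 4, σ(τ(2)) = σ(2) = 5, σ(τ(3)) = σ(5) = 1, σ(τ(4)) = σ(6) = 7, σ(τ(5)) = σ(4) = 2, σ(τ(6)) = σ(7) = 0, σ(τ(7)) = σ(0) = 3.
Hence σ ∘ τ = [6 4 5 1 7 2 0 3].

6 4 5 1 7 2 0 3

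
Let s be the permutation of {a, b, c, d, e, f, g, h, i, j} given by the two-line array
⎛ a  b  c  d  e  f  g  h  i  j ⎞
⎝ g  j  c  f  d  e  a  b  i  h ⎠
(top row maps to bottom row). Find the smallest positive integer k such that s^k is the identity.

Writing s as disjoint cycles, the cycle lengths are 3, 3, 2, 1, 1.
The order of s is the least common multiple of its cycle lengths: lcm(3, 3, 2) = 6.

6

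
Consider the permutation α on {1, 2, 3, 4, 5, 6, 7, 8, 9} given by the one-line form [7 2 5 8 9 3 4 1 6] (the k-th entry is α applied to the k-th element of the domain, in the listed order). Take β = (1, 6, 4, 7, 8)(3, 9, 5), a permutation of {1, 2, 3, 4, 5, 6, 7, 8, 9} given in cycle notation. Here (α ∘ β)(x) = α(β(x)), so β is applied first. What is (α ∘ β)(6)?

8

(α ∘ β)(6) = α(β(6)). β(6) = 4, then α(4) = 8. So (α ∘ β)(6) = 8.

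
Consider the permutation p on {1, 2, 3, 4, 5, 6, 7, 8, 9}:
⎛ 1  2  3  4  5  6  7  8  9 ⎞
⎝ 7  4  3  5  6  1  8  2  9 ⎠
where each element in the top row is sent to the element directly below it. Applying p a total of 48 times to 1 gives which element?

6

Tracing 1 → 7 → … returns to 1 after 7 steps, so 1 lies in a 7-cycle (1 7 8 2 4 5 6).
On a 7-cycle, p^7 is the identity, so p^48 = p^6 there (48 ≡ 6 mod 7).
Stepping 6 places around the cycle: 1 → 7 → 8 → 2 → 4 → 5 → 6.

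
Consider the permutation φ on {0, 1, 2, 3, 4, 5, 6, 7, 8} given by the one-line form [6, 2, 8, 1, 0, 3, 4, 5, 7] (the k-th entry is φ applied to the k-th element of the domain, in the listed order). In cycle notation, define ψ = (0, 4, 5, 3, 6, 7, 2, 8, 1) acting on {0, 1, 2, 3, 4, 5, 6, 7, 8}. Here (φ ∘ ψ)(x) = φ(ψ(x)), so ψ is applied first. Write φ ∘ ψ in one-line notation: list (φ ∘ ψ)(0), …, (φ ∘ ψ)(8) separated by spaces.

0 6 7 4 3 1 5 8 2

For each element, apply ψ then φ: 0 → 4 → 0; 1 → 0 → 6; 2 → 8 → 7; 3 → 6 → 4; 4 → 5 → 3; 5 → 3 → 1; 6 → 7 → 5; 7 → 2 → 8; 8 → 1 → 2.
So φ ∘ ψ in one-line form is 0 6 7 4 3 1 5 8 2.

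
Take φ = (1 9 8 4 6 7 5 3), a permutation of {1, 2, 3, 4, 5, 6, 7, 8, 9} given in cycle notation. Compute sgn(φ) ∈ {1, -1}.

-1

The cycle lengths are 8, 1.
A cycle of length ℓ contributes ℓ−1 transpositions, so φ is a product of 7 transpositions — odd.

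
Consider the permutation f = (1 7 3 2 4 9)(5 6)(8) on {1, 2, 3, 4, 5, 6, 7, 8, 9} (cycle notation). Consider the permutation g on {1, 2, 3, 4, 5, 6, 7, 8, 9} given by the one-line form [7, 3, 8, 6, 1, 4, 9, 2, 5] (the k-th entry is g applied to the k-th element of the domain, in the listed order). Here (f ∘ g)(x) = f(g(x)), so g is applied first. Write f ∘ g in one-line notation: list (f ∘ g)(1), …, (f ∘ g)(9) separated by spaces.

Chase each element through g then f: 1 → 7 → 3; 2 → 3 → 2; 3 → 8 → 8; 4 → 6 → 5; 5 → 1 → 7; 6 → 4 → 9; 7 → 9 → 1; 8 → 2 → 4; 9 → 5 → 6.
So f ∘ g in one-line form is 3 2 8 5 7 9 1 4 6.

3 2 8 5 7 9 1 4 6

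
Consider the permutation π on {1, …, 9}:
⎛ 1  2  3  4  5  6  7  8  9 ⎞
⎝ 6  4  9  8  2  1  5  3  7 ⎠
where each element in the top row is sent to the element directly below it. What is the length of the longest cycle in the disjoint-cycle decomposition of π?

7

Decomposing into disjoint cycles gives (1 6)(2 4 8 3 9 7 5); the longest has length 7.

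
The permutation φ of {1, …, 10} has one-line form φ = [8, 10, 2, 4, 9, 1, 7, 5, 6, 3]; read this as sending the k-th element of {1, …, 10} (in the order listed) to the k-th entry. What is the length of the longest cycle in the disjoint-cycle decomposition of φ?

5

Decomposing into disjoint cycles gives (1, 8, 5, 9, 6)(2, 10, 3); the longest has length 5.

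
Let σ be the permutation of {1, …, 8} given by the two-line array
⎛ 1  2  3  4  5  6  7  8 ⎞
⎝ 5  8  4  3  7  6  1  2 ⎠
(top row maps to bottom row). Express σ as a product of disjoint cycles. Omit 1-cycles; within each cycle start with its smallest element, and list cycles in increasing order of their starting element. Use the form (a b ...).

(1 5 7)(2 8)(3 4)

Start at 1 and follow images: 1 → 5 → 7 → 1, giving the cycle (1 5 7).
Continuing from each remaining unvisited element yields (1 5 7)(2 8)(3 4).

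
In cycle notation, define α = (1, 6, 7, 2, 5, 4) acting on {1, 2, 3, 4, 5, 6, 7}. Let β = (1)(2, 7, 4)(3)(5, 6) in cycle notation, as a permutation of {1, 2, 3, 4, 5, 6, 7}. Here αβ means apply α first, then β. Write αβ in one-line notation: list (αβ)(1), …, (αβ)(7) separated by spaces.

(αβ)(x) = β(α(x)). Computing each image: β(α(1)) = β(6) = 5, β(α(2)) = β(5) = 6, β(α(3)) = β(3) = 3, β(α(4)) = β(1) = 1, β(α(5)) = β(4) = 2, β(α(6)) = β(7) = 4, β(α(7)) = β(2) = 7.
Hence αβ = [5 6 3 1 2 4 7].

5 6 3 1 2 4 7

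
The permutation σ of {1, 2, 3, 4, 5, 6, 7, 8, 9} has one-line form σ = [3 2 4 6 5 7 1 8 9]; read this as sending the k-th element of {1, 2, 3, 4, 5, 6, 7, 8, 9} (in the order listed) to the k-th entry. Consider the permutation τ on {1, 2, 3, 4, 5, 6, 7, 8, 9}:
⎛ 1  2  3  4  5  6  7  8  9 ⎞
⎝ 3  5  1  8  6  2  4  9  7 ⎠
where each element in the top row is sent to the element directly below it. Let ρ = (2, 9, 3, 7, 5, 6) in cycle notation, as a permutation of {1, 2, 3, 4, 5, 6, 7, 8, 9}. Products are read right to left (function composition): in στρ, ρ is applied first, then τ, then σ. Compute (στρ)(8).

9

Chase 8: ρ(8) = 8; τ(8) = 9; σ(9) = 9. Hence (στρ)(8) = 9.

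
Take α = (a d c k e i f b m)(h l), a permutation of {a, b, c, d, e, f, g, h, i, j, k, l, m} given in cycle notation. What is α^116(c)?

d

c lies in the 9-cycle (a d c k e i f b m).
Powers repeat with period 9 on this cycle, and 116 mod 9 = 8, so α^116(c) = α^8(c).
Stepping 8 places around the cycle: c → k → e → i → f → b → m → a → d.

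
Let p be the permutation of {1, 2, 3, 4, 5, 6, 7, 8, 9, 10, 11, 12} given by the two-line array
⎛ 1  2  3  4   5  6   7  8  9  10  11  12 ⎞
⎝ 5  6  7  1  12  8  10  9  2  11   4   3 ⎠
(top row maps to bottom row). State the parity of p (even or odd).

even

In disjoint-cycle form the cycle lengths are 8, 4.
A cycle of length ℓ contributes ℓ−1 transpositions, so p is a product of 7 + 3 = 10 transpositions — even.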